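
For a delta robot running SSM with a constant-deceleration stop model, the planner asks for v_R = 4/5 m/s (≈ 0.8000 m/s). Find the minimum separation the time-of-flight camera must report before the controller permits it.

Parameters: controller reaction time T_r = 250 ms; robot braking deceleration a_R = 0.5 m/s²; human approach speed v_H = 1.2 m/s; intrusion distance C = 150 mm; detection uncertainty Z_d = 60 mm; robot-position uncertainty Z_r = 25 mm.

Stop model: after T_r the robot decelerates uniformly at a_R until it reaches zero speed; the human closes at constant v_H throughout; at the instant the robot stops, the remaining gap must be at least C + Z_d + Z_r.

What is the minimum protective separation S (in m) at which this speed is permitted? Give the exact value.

braking lasts T_s = (4/5)/(1/2) = 1.6000 s
robot in T_r: 0.8000·0.2500 = 0.2000 m
braking distance = 0.8000²/(2·0.5000) = 0.6400 m
person approaches 1.2000·(0.2500+1.6000) = 2.2200 m
C+Z_d+Z_r = 0.1500+0.0600+0.0250 = 0.2350 m
S_min ≈ 0.2000+0.6400+2.2200+0.2350  ⇒  S_min = 659/200 m

S_min = 659/200 m = 3.2950 m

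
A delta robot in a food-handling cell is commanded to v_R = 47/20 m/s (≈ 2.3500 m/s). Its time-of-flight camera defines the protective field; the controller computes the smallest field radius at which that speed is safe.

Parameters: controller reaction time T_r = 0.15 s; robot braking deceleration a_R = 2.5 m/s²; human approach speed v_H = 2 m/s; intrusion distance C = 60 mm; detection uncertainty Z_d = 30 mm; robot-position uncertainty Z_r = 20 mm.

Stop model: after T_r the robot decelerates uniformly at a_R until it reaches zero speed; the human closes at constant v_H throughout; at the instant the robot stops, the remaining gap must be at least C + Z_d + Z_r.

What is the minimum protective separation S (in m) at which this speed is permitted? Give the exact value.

S_min = 3747/1000 m = 3.7470 m

T_s = v_R/a_R = (47/20)/(5/2) = 0.9400 s
robot in T_r: 2.3500·0.1500 = 0.3525 m
robot under decel: 2.3500²/(2·2.5000) = 1.1045 m
person approaches 2.0000·(0.1500+0.9400) = 2.1800 m
C+Z_d+Z_r = 0.0600+0.0300+0.0200 = 0.1100 m
S_min ≈ 0.3525+1.1045+2.1800+0.1100  ⇒  S_min = 3747/1000 m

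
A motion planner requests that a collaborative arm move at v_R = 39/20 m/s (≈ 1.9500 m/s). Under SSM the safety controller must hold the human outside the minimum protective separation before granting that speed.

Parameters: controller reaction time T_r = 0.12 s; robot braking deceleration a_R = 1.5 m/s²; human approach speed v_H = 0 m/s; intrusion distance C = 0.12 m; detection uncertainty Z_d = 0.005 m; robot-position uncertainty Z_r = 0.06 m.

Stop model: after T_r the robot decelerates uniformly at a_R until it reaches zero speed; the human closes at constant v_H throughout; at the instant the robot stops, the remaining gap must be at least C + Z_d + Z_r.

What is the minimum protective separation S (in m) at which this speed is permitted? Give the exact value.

stop time T_s = (39/20)/(3/2) = 1.3000 s
robot in T_r: 1.9500·0.1200 = 0.2340 m
braking distance = 1.9500²/(2·1.5000) = 1.2675 m
human over T_r+T_s: 0.0000·(0.1200+1.3000) = 0.0000 m
residual clearance needed = 0.1200+0.0050+0.0600 = 0.1850 m
S_min ≈ 0.2340+1.2675+0.0000+0.1850  ⇒  S_min = 3373/2000 m

S_min = 3373/2000 m = 1.6865 m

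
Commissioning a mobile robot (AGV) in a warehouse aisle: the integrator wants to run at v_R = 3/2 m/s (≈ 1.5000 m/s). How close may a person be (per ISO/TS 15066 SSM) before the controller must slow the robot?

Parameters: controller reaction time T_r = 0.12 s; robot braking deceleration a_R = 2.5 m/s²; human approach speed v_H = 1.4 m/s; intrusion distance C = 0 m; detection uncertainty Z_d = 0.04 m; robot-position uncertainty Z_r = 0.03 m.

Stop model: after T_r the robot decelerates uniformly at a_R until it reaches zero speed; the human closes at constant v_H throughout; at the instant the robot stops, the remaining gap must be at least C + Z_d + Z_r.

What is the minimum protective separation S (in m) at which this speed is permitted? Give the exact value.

S_min = 427/250 m = 1.7080 m

T_s = v_R/a_R = (3/2)/(5/2) = 0.6000 s
robot in T_r: 1.5000·0.1200 = 0.1800 m
robot under decel: 1.5000²/(2·2.5000) = 0.4500 m
person approaches 1.4000·(0.1200+0.6000) = 1.0080 m
margins: 0.0000+0.0400+0.0300 = 0.0700 m
S_min ≈ 0.1800+0.4500+1.0080+0.0700  ⇒  S_min = 427/250 m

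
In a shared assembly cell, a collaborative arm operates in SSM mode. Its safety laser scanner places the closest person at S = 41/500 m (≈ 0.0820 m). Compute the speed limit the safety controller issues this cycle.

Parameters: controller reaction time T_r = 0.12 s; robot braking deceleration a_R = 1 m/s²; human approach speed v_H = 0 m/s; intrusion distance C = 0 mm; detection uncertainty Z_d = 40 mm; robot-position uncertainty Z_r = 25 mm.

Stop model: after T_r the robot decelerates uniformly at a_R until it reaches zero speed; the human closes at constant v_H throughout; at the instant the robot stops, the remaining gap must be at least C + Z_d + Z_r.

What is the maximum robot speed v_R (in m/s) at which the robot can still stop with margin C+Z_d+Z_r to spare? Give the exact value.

v_R_max = 1/10 m/s = 0.1000 m/s

quadratic (1/2)·v² + (3/25)·v + (-17/1000) = 0
  disc = (3/25)² − 4·(1/2)·(-17/1000) = 121/2500 ; √disc = 11/50
  v_R = (−(3/25) + 11/50) / (2·(1/2)) = 1/10 m/s
check:
stop time T_s = (1/10)/1 = 0.1000 s
robot covers v_R·T_r = 0.1000·0.1200 = 0.0120 m before braking
robot covers 0.1000·0.1000 − ½·1.0000·0.1000² = 0.0050 m while stopping
person approaches 0.0000·(0.1200+0.1000) = 0.0000 m
residual clearance needed = 0.0000+0.0400+0.0250 = 0.0650 m
sum ≈ 0.0120+0.0050+0.0000+0.0650 ≈ 0.0820 m = S ✓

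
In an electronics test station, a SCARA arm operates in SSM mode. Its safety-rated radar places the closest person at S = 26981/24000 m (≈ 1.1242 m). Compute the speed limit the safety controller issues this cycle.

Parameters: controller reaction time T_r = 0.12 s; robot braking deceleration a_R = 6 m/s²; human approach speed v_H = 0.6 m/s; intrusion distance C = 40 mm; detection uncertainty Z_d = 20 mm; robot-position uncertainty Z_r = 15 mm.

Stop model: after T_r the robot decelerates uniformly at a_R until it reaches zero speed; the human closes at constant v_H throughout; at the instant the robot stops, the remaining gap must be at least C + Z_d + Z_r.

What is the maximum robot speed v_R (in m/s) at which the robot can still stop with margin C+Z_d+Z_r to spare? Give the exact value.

v_R_max = 47/20 m/s = 2.3500 m/s

at the boundary: (1/12)·v² + (11/50)·v + (-23453/24000) = 0
  disc = (11/50)² − 4·(1/12)·(-23453/24000) = 134689/360000 ; √disc = 367/600
  v_R = (−(11/50) + 367/600) / (2·(1/12)) = 47/20 m/s
check:
T_s = v_R/a_R = (47/20)/6 = 0.3917 s
robot in T_r: 2.3500·0.1200 = 0.2820 m
robot under decel: 2.3500²/(2·6.0000) = 0.4602 m
human closes 0.6000·0.5117 = 0.3070 m
residual clearance needed = 0.0400+0.0200+0.0150 = 0.0750 m
sum ≈ 0.2820+0.4602+0.3070+0.0750 ≈ 1.1242 m = S ✓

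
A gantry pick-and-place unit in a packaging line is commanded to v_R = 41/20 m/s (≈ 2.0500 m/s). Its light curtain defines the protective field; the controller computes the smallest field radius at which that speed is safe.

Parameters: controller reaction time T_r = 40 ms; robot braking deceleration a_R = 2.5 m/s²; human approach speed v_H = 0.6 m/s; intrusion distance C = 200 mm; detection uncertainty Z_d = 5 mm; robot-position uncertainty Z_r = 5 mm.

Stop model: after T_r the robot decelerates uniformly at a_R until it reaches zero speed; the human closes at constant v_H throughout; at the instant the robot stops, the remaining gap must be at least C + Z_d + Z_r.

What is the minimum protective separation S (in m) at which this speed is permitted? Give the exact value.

S_min = 3297/2000 m = 1.6485 m

braking lasts T_s = (41/20)/(5/2) = 0.8200 s
reaction-phase robot travel = 2.0500·0.0400 = 0.0820 m
braking distance = 2.0500²/(2·2.5000) = 0.8405 m
human closes 0.6000·0.8600 = 0.5160 m
margins: 0.2000+0.0050+0.0050 = 0.2100 m
S_min ≈ 0.0820+0.8405+0.5160+0.2100  ⇒  S_min = 3297/2000 m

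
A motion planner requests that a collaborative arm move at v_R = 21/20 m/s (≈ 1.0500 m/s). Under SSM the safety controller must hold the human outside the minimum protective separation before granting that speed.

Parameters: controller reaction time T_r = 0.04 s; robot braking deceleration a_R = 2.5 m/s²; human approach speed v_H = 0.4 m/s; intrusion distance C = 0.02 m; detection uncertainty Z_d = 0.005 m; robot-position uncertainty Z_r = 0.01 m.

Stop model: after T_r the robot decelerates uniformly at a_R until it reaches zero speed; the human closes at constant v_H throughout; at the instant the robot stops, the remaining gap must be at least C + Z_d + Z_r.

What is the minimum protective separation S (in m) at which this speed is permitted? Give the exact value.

S_min = 963/2000 m = 0.4815 m

braking lasts T_s = (21/20)/(5/2) = 0.4200 s
robot in T_r: 1.0500·0.0400 = 0.0420 m
robot under decel: 1.0500²/(2·2.5000) = 0.2205 m
person approaches 0.4000·(0.0400+0.4200) = 0.1840 m
residual clearance needed = 0.0200+0.0050+0.0100 = 0.0350 m
S_min ≈ 0.0420+0.2205+0.1840+0.0350  ⇒  S_min = 963/2000 m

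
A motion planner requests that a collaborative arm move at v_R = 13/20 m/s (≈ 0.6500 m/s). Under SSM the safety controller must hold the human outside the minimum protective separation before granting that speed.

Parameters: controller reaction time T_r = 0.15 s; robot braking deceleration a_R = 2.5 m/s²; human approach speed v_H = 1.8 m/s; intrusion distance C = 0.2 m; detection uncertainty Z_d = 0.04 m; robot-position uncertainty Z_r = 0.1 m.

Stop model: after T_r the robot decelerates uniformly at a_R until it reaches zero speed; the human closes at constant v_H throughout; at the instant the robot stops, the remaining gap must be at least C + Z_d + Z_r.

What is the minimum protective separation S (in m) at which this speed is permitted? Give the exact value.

braking lasts T_s = (13/20)/(5/2) = 0.2600 s
robot covers v_R·T_r = 0.6500·0.1500 = 0.0975 m before braking
robot under decel: 0.6500²/(2·2.5000) = 0.0845 m
human closes 1.8000·0.4100 = 0.7380 m
C+Z_d+Z_r = 0.2000+0.0400+0.1000 = 0.3400 m
S_min ≈ 0.0975+0.0845+0.7380+0.3400  ⇒  S_min = 63/50 m

S_min = 63/50 m = 1.2600 m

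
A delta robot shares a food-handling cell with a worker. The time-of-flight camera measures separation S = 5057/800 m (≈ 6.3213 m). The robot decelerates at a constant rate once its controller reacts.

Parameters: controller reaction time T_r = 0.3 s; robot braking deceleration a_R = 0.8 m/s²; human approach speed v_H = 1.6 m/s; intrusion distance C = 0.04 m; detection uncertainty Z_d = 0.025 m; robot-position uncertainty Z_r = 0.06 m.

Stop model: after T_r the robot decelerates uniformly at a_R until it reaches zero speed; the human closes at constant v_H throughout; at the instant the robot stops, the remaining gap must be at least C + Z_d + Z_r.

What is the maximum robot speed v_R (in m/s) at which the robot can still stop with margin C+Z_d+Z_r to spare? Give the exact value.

v_R_max = 17/10 m/s = 1.7000 m/s

quadratic (5/8)·v² + (23/10)·v + (-4573/800) = 0
  disc = (23/10)² − 4·(5/8)·(-4573/800) = 31329/1600 ; √disc = 177/40
  v_R = (−(23/10) + 177/40) / (2·(5/8)) = 17/10 m/s
check:
braking lasts T_s = (17/10)/(4/5) = 2.1250 s
reaction-phase robot travel = 1.7000·0.3000 = 0.5100 m
robot covers 1.7000·2.1250 − ½·0.8000·2.1250² = 1.8062 m while stopping
human closes 1.6000·2.4250 = 3.8800 m
margins: 0.0400+0.0250+0.0600 = 0.1250 m
sum ≈ 0.5100+1.8062+3.8800+0.1250 ≈ 6.3213 m = S ✓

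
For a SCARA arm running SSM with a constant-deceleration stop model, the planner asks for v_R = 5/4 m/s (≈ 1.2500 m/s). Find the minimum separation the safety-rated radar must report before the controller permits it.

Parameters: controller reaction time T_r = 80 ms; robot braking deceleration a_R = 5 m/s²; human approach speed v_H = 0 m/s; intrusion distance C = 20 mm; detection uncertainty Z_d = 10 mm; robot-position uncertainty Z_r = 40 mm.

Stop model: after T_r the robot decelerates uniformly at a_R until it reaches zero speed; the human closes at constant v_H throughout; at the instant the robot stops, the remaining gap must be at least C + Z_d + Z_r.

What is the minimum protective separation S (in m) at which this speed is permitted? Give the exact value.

S_min = 261/800 m = 0.3262 m

stop time T_s = (5/4)/5 = 0.2500 s
robot covers v_R·T_r = 1.2500·0.0800 = 0.1000 m before braking
robot covers 1.2500·0.2500 − ½·5.0000·0.2500² = 0.1562 m while stopping
human closes 0.0000·0.3300 = 0.0000 m
margins: 0.0200+0.0100+0.0400 = 0.0700 m
S_min ≈ 0.1000+0.1562+0.0000+0.0700  ⇒  S_min = 261/800 m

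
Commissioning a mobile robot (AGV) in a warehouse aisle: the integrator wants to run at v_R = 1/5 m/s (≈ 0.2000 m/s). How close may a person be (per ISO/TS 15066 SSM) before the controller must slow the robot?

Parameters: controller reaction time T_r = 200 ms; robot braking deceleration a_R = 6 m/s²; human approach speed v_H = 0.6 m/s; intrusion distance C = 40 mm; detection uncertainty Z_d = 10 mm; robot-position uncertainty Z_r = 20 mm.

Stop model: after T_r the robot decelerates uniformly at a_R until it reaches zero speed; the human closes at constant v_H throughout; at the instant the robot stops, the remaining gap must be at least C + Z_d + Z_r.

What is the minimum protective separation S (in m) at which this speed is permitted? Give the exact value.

S_min = 19/75 m = 0.2533 m

stop time T_s = (1/5)/6 = 0.0333 s
reaction-phase robot travel = 0.2000·0.2000 = 0.0400 m
robot under decel: 0.2000²/(2·6.0000) = 0.0033 m
human over T_r+T_s: 0.6000·(0.2000+0.0333) = 0.1400 m
residual clearance needed = 0.0400+0.0100+0.0200 = 0.0700 m
S_min ≈ 0.0400+0.0033+0.1400+0.0700  ⇒  S_min = 19/75 m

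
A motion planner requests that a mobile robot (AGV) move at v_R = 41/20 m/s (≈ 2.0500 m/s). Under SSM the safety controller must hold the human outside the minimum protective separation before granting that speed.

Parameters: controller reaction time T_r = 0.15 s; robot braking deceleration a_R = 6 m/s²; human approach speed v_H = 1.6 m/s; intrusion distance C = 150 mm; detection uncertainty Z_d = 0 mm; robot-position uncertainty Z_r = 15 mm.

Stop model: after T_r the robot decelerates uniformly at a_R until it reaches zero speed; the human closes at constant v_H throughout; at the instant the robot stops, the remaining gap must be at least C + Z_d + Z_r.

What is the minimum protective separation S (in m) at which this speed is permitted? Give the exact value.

S_min = 103/64 m = 1.6094 m

stop time T_s = (41/20)/6 = 0.3417 s
robot in T_r: 2.0500·0.1500 = 0.3075 m
robot under decel: 2.0500²/(2·6.0000) = 0.3502 m
person approaches 1.6000·(0.1500+0.3417) = 0.7867 m
C+Z_d+Z_r = 0.1500+0.0000+0.0150 = 0.1650 m
S_min ≈ 0.3075+0.3502+0.7867+0.1650  ⇒  S_min = 103/64 m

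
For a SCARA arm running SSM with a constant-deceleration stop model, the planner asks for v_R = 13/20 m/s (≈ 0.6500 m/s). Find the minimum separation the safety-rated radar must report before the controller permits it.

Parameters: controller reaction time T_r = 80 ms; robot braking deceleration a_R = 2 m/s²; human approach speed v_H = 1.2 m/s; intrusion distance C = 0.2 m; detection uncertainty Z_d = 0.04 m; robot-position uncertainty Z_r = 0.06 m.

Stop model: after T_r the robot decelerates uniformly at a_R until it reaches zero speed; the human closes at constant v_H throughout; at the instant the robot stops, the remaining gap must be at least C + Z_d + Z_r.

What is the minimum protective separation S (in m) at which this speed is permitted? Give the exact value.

S_min = 7549/8000 m = 0.9436 m

stop time T_s = (13/20)/2 = 0.3250 s
robot covers v_R·T_r = 0.6500·0.0800 = 0.0520 m before braking
braking distance = 0.6500²/(2·2.0000) = 0.1056 m
human closes 1.2000·0.4050 = 0.4860 m
C+Z_d+Z_r = 0.2000+0.0400+0.0600 = 0.3000 m
S_min ≈ 0.0520+0.1056+0.4860+0.3000  ⇒  S_min = 7549/8000 m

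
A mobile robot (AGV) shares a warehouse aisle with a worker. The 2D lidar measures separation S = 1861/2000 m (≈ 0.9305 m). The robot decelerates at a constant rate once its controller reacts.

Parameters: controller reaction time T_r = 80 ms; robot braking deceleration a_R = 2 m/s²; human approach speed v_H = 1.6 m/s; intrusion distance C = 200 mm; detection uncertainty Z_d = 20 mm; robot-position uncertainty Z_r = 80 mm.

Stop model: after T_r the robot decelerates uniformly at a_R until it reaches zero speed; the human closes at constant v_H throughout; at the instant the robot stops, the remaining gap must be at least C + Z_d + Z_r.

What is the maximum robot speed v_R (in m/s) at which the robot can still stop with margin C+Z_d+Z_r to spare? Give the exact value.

collect terms ⇒ (1/4)·v_R² + (22/25)·v_R + (-201/400) = 0
  disc = (22/25)² − 4·(1/4)·(-201/400) = 12769/10000 ; √disc = 113/100
  v_R = (−(22/25) + 113/100) / (2·(1/4)) = 1/2 m/s
check:
stop time T_s = (1/2)/2 = 0.2500 s
robot covers v_R·T_r = 0.5000·0.0800 = 0.0400 m before braking
robot covers 0.5000·0.2500 − ½·2.0000·0.2500² = 0.0625 m while stopping
human over T_r+T_s: 1.6000·(0.0800+0.2500) = 0.5280 m
margins: 0.2000+0.0200+0.0800 = 0.3000 m
sum ≈ 0.0400+0.0625+0.5280+0.3000 ≈ 0.9305 m = S ✓

v_R_max = 1/2 m/s = 0.5000 m/s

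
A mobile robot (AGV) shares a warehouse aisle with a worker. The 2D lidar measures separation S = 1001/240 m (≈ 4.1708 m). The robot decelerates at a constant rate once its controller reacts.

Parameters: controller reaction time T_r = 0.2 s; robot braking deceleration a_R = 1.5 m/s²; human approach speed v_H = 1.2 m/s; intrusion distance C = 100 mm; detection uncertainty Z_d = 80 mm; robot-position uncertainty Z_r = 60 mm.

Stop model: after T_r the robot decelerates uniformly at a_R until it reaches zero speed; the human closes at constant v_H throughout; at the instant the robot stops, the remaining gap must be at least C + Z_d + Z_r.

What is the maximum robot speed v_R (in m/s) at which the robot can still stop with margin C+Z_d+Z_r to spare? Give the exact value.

v_R_max = 43/20 m/s = 2.1500 m/s

quadratic (1/3)·v² + (1)·v + (-4429/1200) = 0
  disc = (1)² − 4·(1/3)·(-4429/1200) = 5329/900 ; √disc = 73/30
  v_R = (−(1) + 73/30) / (2·(1/3)) = 43/20 m/s
check:
T_s = v_R/a_R = (43/20)/(3/2) = 1.4333 s
reaction-phase robot travel = 2.1500·0.2000 = 0.4300 m
robot covers 2.1500·1.4333 − ½·1.5000·1.4333² = 1.5408 m while stopping
person approaches 1.2000·(0.2000+1.4333) = 1.9600 m
margins: 0.1000+0.0800+0.0600 = 0.2400 m
sum ≈ 0.4300+1.5408+1.9600+0.2400 ≈ 4.1708 m = S ✓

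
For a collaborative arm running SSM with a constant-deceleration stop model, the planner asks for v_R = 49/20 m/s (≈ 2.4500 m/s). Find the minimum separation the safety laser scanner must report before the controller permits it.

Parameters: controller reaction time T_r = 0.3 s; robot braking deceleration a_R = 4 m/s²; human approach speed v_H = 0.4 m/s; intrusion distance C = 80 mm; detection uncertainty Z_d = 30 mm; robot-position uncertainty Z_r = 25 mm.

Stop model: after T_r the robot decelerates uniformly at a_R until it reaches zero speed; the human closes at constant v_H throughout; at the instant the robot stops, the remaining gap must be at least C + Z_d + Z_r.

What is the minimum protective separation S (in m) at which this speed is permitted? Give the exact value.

braking lasts T_s = (49/20)/4 = 0.6125 s
robot covers v_R·T_r = 2.4500·0.3000 = 0.7350 m before braking
robot covers 2.4500·0.6125 − ½·4.0000·0.6125² = 0.7503 m while stopping
person approaches 0.4000·(0.3000+0.6125) = 0.3650 m
residual clearance needed = 0.0800+0.0300+0.0250 = 0.1350 m
S_min ≈ 0.7350+0.7503+0.3650+0.1350  ⇒  S_min = 6353/3200 m

S_min = 6353/3200 m = 1.9853 m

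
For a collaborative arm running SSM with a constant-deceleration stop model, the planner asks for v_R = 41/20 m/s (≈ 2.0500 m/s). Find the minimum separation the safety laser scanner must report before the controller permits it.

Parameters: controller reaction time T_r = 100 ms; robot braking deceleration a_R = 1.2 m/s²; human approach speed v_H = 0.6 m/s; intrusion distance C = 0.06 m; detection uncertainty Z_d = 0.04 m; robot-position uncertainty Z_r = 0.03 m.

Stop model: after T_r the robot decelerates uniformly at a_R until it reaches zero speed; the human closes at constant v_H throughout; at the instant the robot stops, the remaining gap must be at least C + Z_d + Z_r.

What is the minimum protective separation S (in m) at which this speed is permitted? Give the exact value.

S_min = 15221/4800 m = 3.1710 m

braking lasts T_s = (41/20)/(6/5) = 1.7083 s
reaction-phase robot travel = 2.0500·0.1000 = 0.2050 m
braking distance = 2.0500²/(2·1.2000) = 1.7510 m
human over T_r+T_s: 0.6000·(0.1000+1.7083) = 1.0850 m
C+Z_d+Z_r = 0.0600+0.0400+0.0300 = 0.1300 m
S_min ≈ 0.2050+1.7510+1.0850+0.1300  ⇒  S_min = 15221/4800 m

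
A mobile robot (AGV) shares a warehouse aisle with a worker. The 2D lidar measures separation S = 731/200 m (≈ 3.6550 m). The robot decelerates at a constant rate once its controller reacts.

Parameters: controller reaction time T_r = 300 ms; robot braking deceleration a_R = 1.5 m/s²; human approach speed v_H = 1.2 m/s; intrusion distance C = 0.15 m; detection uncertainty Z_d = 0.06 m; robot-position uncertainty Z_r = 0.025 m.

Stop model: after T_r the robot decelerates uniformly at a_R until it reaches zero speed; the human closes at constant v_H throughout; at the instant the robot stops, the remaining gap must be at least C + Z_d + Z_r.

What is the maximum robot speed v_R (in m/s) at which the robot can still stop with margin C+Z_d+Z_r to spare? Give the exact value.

v_R_max = 9/5 m/s = 1.8000 m/s

collect terms ⇒ (1/3)·v_R² + (11/10)·v_R + (-153/50) = 0
  disc = (11/10)² − 4·(1/3)·(-153/50) = 529/100 ; √disc = 23/10
  v_R = (−(11/10) + 23/10) / (2·(1/3)) = 9/5 m/s
check:
braking lasts T_s = (9/5)/(3/2) = 1.2000 s
robot covers v_R·T_r = 1.8000·0.3000 = 0.5400 m before braking
robot under decel: 1.8000²/(2·1.5000) = 1.0800 m
human over T_r+T_s: 1.2000·(0.3000+1.2000) = 1.8000 m
margins: 0.1500+0.0600+0.0250 = 0.2350 m
sum ≈ 0.5400+1.0800+1.8000+0.2350 ≈ 3.6550 m = S ✓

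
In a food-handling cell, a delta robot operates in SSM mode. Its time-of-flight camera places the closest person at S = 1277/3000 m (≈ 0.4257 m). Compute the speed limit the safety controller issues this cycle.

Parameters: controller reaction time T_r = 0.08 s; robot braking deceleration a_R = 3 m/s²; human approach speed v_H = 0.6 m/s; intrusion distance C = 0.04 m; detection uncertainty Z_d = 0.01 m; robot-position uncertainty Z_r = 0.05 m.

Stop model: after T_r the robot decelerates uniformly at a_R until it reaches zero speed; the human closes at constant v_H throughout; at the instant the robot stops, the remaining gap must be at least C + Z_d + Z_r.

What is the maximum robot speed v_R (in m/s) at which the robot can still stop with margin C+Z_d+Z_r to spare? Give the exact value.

quadratic (1/6)·v² + (7/25)·v + (-833/3000) = 0
  disc = (7/25)² − 4·(1/6)·(-833/3000) = 5929/22500 ; √disc = 77/150
  v_R = (−(7/25) + 77/150) / (2·(1/6)) = 7/10 m/s
check:
T_s = v_R/a_R = (7/10)/3 = 0.2333 s
reaction-phase robot travel = 0.7000·0.0800 = 0.0560 m
robot covers 0.7000·0.2333 − ½·3.0000·0.2333² = 0.0817 m while stopping
person approaches 0.6000·(0.0800+0.2333) = 0.1880 m
C+Z_d+Z_r = 0.0400+0.0100+0.0500 = 0.1000 m
sum ≈ 0.0560+0.0817+0.1880+0.1000 ≈ 0.4257 m = S ✓

v_R_max = 7/10 m/s = 0.7000 m/s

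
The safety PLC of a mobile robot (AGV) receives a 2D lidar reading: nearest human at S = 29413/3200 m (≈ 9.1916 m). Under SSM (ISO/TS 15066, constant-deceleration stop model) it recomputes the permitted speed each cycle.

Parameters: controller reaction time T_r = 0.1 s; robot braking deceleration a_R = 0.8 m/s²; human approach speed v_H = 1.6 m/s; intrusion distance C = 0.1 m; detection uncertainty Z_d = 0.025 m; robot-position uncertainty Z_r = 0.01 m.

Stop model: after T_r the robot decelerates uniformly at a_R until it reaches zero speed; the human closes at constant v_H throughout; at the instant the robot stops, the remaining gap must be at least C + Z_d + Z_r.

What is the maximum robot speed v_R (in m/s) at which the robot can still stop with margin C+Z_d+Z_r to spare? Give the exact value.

v_R_max = 49/20 m/s = 2.4500 m/s

quadratic (5/8)·v² + (21/10)·v + (-28469/3200) = 0
  disc = (21/10)² − 4·(5/8)·(-28469/3200) = 170569/6400 ; √disc = 413/80
  v_R = (−(21/10) + 413/80) / (2·(5/8)) = 49/20 m/s
check:
stop time T_s = (49/20)/(4/5) = 3.0625 s
robot in T_r: 2.4500·0.1000 = 0.2450 m
braking distance = 2.4500²/(2·0.8000) = 3.7516 m
human closes 1.6000·3.1625 = 5.0600 m
margins: 0.1000+0.0250+0.0100 = 0.1350 m
sum ≈ 0.2450+3.7516+5.0600+0.1350 ≈ 9.1916 m = S ✓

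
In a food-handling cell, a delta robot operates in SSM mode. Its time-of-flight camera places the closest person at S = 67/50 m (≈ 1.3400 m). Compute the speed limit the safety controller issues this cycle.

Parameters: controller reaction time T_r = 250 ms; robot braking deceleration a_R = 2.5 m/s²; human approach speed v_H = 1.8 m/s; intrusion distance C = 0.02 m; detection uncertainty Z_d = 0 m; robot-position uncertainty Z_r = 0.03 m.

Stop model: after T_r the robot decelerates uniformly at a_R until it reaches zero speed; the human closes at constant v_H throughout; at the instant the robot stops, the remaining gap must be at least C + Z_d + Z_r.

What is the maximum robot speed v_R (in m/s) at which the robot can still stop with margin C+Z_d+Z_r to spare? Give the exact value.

quadratic (1/5)·v² + (97/100)·v + (-21/25) = 0
  disc = (97/100)² − 4·(1/5)·(-21/25) = 16129/10000 ; √disc = 127/100
  v_R = (−(97/100) + 127/100) / (2·(1/5)) = 3/4 m/s
check:
stop time T_s = (3/4)/(5/2) = 0.3000 s
robot covers v_R·T_r = 0.7500·0.2500 = 0.1875 m before braking
robot under decel: 0.7500²/(2·2.5000) = 0.1125 m
human over T_r+T_s: 1.8000·(0.2500+0.3000) = 0.9900 m
C+Z_d+Z_r = 0.0200+0.0000+0.0300 = 0.0500 m
sum ≈ 0.1875+0.1125+0.9900+0.0500 ≈ 1.3400 m = S ✓

v_R_max = 3/4 m/s = 0.7500 m/s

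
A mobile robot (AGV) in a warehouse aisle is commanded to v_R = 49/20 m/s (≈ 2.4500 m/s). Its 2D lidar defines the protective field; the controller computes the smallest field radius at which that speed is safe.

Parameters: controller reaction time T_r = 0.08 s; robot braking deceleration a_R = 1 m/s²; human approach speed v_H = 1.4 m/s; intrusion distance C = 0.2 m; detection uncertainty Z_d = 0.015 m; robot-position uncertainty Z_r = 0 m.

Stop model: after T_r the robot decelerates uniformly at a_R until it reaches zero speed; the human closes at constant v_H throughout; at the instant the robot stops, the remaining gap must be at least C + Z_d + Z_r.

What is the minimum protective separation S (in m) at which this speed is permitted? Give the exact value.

S_min = 27817/4000 m = 6.9543 m

braking lasts T_s = (49/20)/1 = 2.4500 s
reaction-phase robot travel = 2.4500·0.0800 = 0.1960 m
robot covers 2.4500·2.4500 − ½·1.0000·2.4500² = 3.0013 m while stopping
human closes 1.4000·2.5300 = 3.5420 m
C+Z_d+Z_r = 0.2000+0.0150+0.0000 = 0.2150 m
S_min ≈ 0.1960+3.0013+3.5420+0.2150  ⇒  S_min = 27817/4000 m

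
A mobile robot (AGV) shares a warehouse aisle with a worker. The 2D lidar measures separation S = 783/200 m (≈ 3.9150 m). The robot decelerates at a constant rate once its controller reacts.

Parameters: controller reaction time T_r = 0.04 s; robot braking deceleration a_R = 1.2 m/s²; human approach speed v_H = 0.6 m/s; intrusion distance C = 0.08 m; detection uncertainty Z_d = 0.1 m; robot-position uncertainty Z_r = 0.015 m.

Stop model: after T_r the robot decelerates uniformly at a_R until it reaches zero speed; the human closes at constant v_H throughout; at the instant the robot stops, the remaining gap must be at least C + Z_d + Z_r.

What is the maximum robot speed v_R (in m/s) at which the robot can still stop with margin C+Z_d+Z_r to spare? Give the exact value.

v_R_max = 12/5 m/s = 2.4000 m/s

at the boundary: (5/12)·v² + (27/50)·v + (-462/125) = 0
  disc = (27/50)² − 4·(5/12)·(-462/125) = 16129/2500 ; √disc = 127/50
  v_R = (−(27/50) + 127/50) / (2·(5/12)) = 12/5 m/s
check:
T_s = v_R/a_R = (12/5)/(6/5) = 2.0000 s
robot covers v_R·T_r = 2.4000·0.0400 = 0.0960 m before braking
braking distance = 2.4000²/(2·1.2000) = 2.4000 m
human closes 0.6000·2.0400 = 1.2240 m
residual clearance needed = 0.0800+0.1000+0.0150 = 0.1950 m
sum ≈ 0.0960+2.4000+1.2240+0.1950 ≈ 3.9150 m = S ✓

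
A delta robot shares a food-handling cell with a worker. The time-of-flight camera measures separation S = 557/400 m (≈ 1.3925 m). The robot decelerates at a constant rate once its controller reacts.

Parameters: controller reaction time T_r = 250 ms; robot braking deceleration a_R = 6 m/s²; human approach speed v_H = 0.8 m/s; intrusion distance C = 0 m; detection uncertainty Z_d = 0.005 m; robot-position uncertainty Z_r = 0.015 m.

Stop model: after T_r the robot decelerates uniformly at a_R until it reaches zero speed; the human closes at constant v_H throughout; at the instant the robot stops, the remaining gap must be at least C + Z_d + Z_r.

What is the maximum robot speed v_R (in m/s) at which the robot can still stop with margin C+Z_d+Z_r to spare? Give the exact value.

collect terms ⇒ (1/12)·v_R² + (23/60)·v_R + (-469/400) = 0
  disc = (23/60)² − 4·(1/12)·(-469/400) = 121/225 ; √disc = 11/15
  v_R = (−(23/60) + 11/15) / (2·(1/12)) = 21/10 m/s
check:
braking lasts T_s = (21/10)/6 = 0.3500 s
robot in T_r: 2.1000·0.2500 = 0.5250 m
robot under decel: 2.1000²/(2·6.0000) = 0.3675 m
human over T_r+T_s: 0.8000·(0.2500+0.3500) = 0.4800 m
margins: 0.0000+0.0050+0.0150 = 0.0200 m
sum ≈ 0.5250+0.3675+0.4800+0.0200 ≈ 1.3925 m = S ✓

v_R_max = 21/10 m/s = 2.1000 m/s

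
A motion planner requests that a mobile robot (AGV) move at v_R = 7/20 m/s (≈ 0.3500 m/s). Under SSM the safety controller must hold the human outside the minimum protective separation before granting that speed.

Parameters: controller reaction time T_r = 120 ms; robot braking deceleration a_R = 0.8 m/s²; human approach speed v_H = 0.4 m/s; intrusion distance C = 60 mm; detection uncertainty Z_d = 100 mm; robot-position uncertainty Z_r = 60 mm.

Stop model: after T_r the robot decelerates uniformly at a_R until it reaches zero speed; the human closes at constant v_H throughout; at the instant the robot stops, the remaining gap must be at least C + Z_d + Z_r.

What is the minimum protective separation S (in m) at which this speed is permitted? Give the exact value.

braking lasts T_s = (7/20)/(4/5) = 0.4375 s
reaction-phase robot travel = 0.3500·0.1200 = 0.0420 m
robot covers 0.3500·0.4375 − ½·0.8000·0.4375² = 0.0766 m while stopping
person approaches 0.4000·(0.1200+0.4375) = 0.2230 m
residual clearance needed = 0.0600+0.1000+0.0600 = 0.2200 m
S_min ≈ 0.0420+0.0766+0.2230+0.2200  ⇒  S_min = 1797/3200 m

S_min = 1797/3200 m = 0.5616 m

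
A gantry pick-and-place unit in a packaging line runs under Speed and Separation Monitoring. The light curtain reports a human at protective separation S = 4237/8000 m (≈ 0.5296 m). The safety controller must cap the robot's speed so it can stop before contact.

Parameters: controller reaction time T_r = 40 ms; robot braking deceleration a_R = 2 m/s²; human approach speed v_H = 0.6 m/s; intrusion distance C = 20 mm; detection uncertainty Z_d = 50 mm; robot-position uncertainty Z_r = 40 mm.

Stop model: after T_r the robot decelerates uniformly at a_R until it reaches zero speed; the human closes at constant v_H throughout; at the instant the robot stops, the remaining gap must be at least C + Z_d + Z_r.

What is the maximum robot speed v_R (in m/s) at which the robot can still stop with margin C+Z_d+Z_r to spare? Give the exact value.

v_R_max = 3/4 m/s = 0.7500 m/s

at the boundary: (1/4)·v² + (17/50)·v + (-633/1600) = 0
  disc = (17/50)² − 4·(1/4)·(-633/1600) = 20449/40000 ; √disc = 143/200
  v_R = (−(17/50) + 143/200) / (2·(1/4)) = 3/4 m/s
check:
braking lasts T_s = (3/4)/2 = 0.3750 s
robot in T_r: 0.7500·0.0400 = 0.0300 m
robot covers 0.7500·0.3750 − ½·2.0000·0.3750² = 0.1406 m while stopping
human over T_r+T_s: 0.6000·(0.0400+0.3750) = 0.2490 m
C+Z_d+Z_r = 0.0200+0.0500+0.0400 = 0.1100 m
sum ≈ 0.0300+0.1406+0.2490+0.1100 ≈ 0.5296 m = S ✓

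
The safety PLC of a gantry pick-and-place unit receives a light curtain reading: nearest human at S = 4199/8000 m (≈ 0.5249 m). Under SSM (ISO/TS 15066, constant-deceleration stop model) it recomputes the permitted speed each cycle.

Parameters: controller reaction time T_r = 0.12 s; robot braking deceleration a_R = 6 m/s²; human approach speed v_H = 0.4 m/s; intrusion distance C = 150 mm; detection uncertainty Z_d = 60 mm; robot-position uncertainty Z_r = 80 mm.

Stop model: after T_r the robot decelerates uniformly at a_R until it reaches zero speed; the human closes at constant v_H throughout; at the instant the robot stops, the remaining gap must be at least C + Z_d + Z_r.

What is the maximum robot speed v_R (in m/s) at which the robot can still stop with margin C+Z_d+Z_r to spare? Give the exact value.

v_R_max = 3/4 m/s = 0.7500 m/s

quadratic (1/12)·v² + (14/75)·v + (-299/1600) = 0
  disc = (14/75)² − 4·(1/12)·(-299/1600) = 34969/360000 ; √disc = 187/600
  v_R = (−(14/75) + 187/600) / (2·(1/12)) = 3/4 m/s
check:
braking lasts T_s = (3/4)/6 = 0.1250 s
robot covers v_R·T_r = 0.7500·0.1200 = 0.0900 m before braking
braking distance = 0.7500²/(2·6.0000) = 0.0469 m
person approaches 0.4000·(0.1200+0.1250) = 0.0980 m
margins: 0.1500+0.0600+0.0800 = 0.2900 m
sum ≈ 0.0900+0.0469+0.0980+0.2900 ≈ 0.5249 m = S ✓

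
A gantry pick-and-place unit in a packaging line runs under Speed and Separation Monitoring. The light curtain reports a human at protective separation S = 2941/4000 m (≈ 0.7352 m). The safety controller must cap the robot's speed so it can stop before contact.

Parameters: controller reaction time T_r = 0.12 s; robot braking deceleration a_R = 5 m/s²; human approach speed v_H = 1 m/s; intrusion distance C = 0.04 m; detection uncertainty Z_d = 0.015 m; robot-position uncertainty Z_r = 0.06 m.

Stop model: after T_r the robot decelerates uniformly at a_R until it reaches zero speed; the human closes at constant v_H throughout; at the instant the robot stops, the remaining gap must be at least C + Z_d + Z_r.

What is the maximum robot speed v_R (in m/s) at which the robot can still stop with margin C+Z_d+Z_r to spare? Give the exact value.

at the boundary: (1/10)·v² + (8/25)·v + (-2001/4000) = 0
  disc = (8/25)² − 4·(1/10)·(-2001/4000) = 121/400 ; √disc = 11/20
  v_R = (−(8/25) + 11/20) / (2·(1/10)) = 23/20 m/s
check:
stop time T_s = (23/20)/5 = 0.2300 s
robot covers v_R·T_r = 1.1500·0.1200 = 0.1380 m before braking
braking distance = 1.1500²/(2·5.0000) = 0.1323 m
human over T_r+T_s: 1.0000·(0.1200+0.2300) = 0.3500 m
residual clearance needed = 0.0400+0.0150+0.0600 = 0.1150 m
sum ≈ 0.1380+0.1323+0.3500+0.1150 ≈ 0.7352 m = S ✓

v_R_max = 23/20 m/s = 1.1500 m/s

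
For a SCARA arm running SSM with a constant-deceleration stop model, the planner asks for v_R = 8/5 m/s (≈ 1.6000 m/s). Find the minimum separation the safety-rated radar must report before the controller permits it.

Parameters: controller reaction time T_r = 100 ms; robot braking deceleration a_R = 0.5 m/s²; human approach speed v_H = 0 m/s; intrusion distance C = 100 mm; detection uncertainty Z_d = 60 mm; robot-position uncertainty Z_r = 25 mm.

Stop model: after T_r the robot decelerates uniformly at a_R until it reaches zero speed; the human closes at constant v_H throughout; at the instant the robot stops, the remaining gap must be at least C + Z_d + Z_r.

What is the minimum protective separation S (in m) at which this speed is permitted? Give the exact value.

T_s = v_R/a_R = (8/5)/(1/2) = 3.2000 s
robot covers v_R·T_r = 1.6000·0.1000 = 0.1600 m before braking
robot under decel: 1.6000²/(2·0.5000) = 2.5600 m
human over T_r+T_s: 0.0000·(0.1000+3.2000) = 0.0000 m
residual clearance needed = 0.1000+0.0600+0.0250 = 0.1850 m
S_min ≈ 0.1600+2.5600+0.0000+0.1850  ⇒  S_min = 581/200 m

S_min = 581/200 m = 2.9050 m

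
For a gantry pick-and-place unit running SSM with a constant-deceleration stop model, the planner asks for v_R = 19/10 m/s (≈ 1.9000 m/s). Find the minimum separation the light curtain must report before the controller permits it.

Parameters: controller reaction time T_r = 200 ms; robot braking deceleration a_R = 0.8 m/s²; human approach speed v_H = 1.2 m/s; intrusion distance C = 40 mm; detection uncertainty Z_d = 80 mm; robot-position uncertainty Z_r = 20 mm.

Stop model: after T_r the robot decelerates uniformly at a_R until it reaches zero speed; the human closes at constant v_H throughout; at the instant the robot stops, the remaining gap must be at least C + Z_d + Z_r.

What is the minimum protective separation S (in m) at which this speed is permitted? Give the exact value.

T_s = v_R/a_R = (19/10)/(4/5) = 2.3750 s
robot covers v_R·T_r = 1.9000·0.2000 = 0.3800 m before braking
robot covers 1.9000·2.3750 − ½·0.8000·2.3750² = 2.2563 m while stopping
person approaches 1.2000·(0.2000+2.3750) = 3.0900 m
margins: 0.0400+0.0800+0.0200 = 0.1400 m
S_min ≈ 0.3800+2.2563+3.0900+0.1400  ⇒  S_min = 4693/800 m

S_min = 4693/800 m = 5.8662 m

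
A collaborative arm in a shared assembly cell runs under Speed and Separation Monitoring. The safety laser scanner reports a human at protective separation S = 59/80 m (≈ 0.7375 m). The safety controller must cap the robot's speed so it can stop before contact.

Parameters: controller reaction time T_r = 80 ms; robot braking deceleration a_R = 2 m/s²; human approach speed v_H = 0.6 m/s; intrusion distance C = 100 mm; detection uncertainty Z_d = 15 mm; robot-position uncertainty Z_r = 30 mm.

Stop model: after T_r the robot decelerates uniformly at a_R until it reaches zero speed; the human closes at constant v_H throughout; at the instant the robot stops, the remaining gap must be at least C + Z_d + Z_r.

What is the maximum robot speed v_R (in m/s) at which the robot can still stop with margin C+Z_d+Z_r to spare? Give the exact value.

v_R_max = 9/10 m/s = 0.9000 m/s

quadratic (1/4)·v² + (19/50)·v + (-1089/2000) = 0
  disc = (19/50)² − 4·(1/4)·(-1089/2000) = 6889/10000 ; √disc = 83/100
  v_R = (−(19/50) + 83/100) / (2·(1/4)) = 9/10 m/s
check:
stop time T_s = (9/10)/2 = 0.4500 s
robot covers v_R·T_r = 0.9000·0.0800 = 0.0720 m before braking
braking distance = 0.9000²/(2·2.0000) = 0.2025 m
person approaches 0.6000·(0.0800+0.4500) = 0.3180 m
residual clearance needed = 0.1000+0.0150+0.0300 = 0.1450 m
sum ≈ 0.0720+0.2025+0.3180+0.1450 ≈ 0.7375 m = S ✓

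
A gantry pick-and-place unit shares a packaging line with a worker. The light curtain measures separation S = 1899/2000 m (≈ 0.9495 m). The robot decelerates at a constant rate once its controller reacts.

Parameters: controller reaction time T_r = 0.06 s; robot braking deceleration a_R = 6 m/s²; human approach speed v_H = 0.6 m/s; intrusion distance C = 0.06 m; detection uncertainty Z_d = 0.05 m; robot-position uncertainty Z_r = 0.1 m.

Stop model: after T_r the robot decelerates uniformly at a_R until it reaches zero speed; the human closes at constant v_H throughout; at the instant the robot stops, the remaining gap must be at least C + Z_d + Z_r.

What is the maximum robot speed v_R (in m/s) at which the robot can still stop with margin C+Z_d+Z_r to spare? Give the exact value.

at the boundary: (1/12)·v² + (4/25)·v + (-1407/2000) = 0
  disc = (4/25)² − 4·(1/12)·(-1407/2000) = 2601/10000 ; √disc = 51/100
  v_R = (−(4/25) + 51/100) / (2·(1/12)) = 21/10 m/s
check:
braking lasts T_s = (21/10)/6 = 0.3500 s
reaction-phase robot travel = 2.1000·0.0600 = 0.1260 m
robot covers 2.1000·0.3500 − ½·6.0000·0.3500² = 0.3675 m while stopping
person approaches 0.6000·(0.0600+0.3500) = 0.2460 m
residual clearance needed = 0.0600+0.0500+0.1000 = 0.2100 m
sum ≈ 0.1260+0.3675+0.2460+0.2100 ≈ 0.9495 m = S ✓

v_R_max = 21/10 m/s = 2.1000 m/s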